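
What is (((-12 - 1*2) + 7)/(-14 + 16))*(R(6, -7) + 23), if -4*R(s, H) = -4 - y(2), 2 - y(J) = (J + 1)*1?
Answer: -665/8 ≈ -83.125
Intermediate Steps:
y(J) = 1 - J (y(J) = 2 - (J + 1) = 2 - (1 + J) = 2 + (-1 - J) = 1 - J)
R(s, H) = ¾ (R(s, H) = -(-4 - (1 - 1*2))/4 = -(-4 - (1 - 2))/4 = -(-4 - 1*(-1))/4 = -(-4 + 1)/4 = -¼*(-3) = ¾)
(((-12 - 1*2) + 7)/(-14 + 16))*(R(6, -7) + 23) = (((-12 - 1*2) + 7)/(-14 + 16))*(¾ + 23) = (((-12 - 2) + 7)/2)*(95/4) = ((-14 + 7)*(½))*(95/4) = -7*½*(95/4) = -7/2*95/4 = -665/8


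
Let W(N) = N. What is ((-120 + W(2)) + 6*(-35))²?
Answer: 107584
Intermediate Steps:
((-120 + W(2)) + 6*(-35))² = ((-120 + 2) + 6*(-35))² = (-118 - 210)² = (-328)² = 107584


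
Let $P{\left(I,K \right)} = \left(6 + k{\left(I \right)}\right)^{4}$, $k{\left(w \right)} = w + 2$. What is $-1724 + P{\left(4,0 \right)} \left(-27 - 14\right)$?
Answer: $-851900$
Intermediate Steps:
$k{\left(w \right)} = 2 + w$
$P{\left(I,K \right)} = \left(8 + I\right)^{4}$ ($P{\left(I,K \right)} = \left(6 + \left(2 + I\right)\right)^{4} = \left(8 + I\right)^{4}$)
$-1724 + P{\left(4,0 \right)} \left(-27 - 14\right) = -1724 + \left(8 + 4\right)^{4} \left(-27 - 14\right) = -1724 + 12^{4} \left(-41\right) = -1724 + 20736 \left(-41\right) = -1724 - 850176 = -851900$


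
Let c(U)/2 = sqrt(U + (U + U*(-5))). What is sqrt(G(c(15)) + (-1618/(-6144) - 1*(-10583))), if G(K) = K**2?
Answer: 5*sqrt(3835059)/96 ≈ 102.00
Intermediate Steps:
c(U) = 2*sqrt(3)*sqrt(-U) (c(U) = 2*sqrt(U + (U + U*(-5))) = 2*sqrt(U + (U - 5*U)) = 2*sqrt(U - 4*U) = 2*sqrt(-3*U) = 2*(sqrt(3)*sqrt(-U)) = 2*sqrt(3)*sqrt(-U))
sqrt(G(c(15)) + (-1618/(-6144) - 1*(-10583))) = sqrt((2*sqrt(3)*sqrt(-1*15))**2 + (-1618/(-6144) - 1*(-10583))) = sqrt((2*sqrt(3)*sqrt(-15))**2 + (-1618*(-1/6144) + 10583)) = sqrt((2*sqrt(3)*(I*sqrt(15)))**2 + (809/3072 + 10583)) = sqrt((6*I*sqrt(5))**2 + 32511785/3072) = sqrt(-180 + 32511785/3072) = sqrt(31958825/3072) = 5*sqrt(3835059)/96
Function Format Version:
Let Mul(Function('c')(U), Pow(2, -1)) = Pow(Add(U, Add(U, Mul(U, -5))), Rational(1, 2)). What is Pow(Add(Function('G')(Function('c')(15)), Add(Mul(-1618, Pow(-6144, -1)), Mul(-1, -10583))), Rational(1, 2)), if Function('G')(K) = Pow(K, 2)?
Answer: Mul(Rational(5, 96), Pow(3835059, Rational(1, 2))) ≈ 102.00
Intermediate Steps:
Function('c')(U) = Mul(2, Pow(3, Rational(1, 2)), Pow(Mul(-1, U), Rational(1, 2))) (Function('c')(U) = Mul(2, Pow(Add(U, Add(U, Mul(U, -5))), Rational(1, 2))) = Mul(2, Pow(Add(U, Add(U, Mul(-5, U))), Rational(1, 2))) = Mul(2, Pow(Add(U, Mul(-4, U)), Rational(1, 2))) = Mul(2, Pow(Mul(-3, U), Rational(1, 2))) = Mul(2, Mul(Pow(3, Rational(1, 2)), Pow(Mul(-1, U), Rational(1, 2)))) = Mul(2, Pow(3, Rational(1, 2)), Pow(Mul(-1, U), Rational(1, 2))))
Pow(Add(Function('G')(Function('c')(15)), Add(Mul(-1618, Pow(-6144, -1)), Mul(-1, -10583))), Rational(1, 2)) = Pow(Add(Pow(Mul(2, Pow(3, Rational(1, 2)), Pow(Mul(-1, 15), Rational(1, 2))), 2), Add(Mul(-1618, Pow(-6144, -1)), Mul(-1, -10583))), Rational(1, 2)) = Pow(Add(Pow(Mul(2, Pow(3, Rational(1, 2)), Pow(-15, Rational(1, 2))), 2), Add(Mul(-1618, Rational(-1, 6144)), 10583)), Rational(1, 2)) = Pow(Add(Pow(Mul(2, Pow(3, Rational(1, 2)), Mul(I, Pow(15, Rational(1, 2)))), 2), Add(Rational(809, 3072), 10583)), Rational(1, 2)) = Pow(Add(Pow(Mul(6, I, Pow(5, Rational(1, 2))), 2), Rational(32511785, 3072)), Rational(1, 2)) = Pow(Add(-180, Rational(32511785, 3072)), Rational(1, 2)) = Pow(Rational(31958825, 3072), Rational(1, 2)) = Mul(Rational(5, 96), Pow(3835059, Rational(1, 2)))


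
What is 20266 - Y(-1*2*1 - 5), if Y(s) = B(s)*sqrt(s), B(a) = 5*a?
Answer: 20266 + 35*I*sqrt(7) ≈ 20266.0 + 92.601*I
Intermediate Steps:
Y(s) = 5*s**(3/2) (Y(s) = (5*s)*sqrt(s) = 5*s**(3/2))
20266 - Y(-1*2*1 - 5) = 20266 - 5*(-1*2*1 - 5)**(3/2) = 20266 - 5*(-2*1 - 5)**(3/2) = 20266 - 5*(-2 - 5)**(3/2) = 20266 - 5*(-7)**(3/2) = 20266 - 5*(-7*I*sqrt(7)) = 20266 - (-35)*I*sqrt(7) = 20266 + 35*I*sqrt(7)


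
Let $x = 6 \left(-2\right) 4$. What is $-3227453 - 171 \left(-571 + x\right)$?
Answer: $-3121604$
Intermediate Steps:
$x = -48$ ($x = \left(-12\right) 4 = -48$)
$-3227453 - 171 \left(-571 + x\right) = -3227453 - 171 \left(-571 - 48\right) = -3227453 - -105849 = -3227453 + 105849 = -3121604$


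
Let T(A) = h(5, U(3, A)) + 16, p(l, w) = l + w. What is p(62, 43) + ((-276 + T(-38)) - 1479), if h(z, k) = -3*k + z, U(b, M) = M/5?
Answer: -8031/5 ≈ -1606.2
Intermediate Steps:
U(b, M) = M/5 (U(b, M) = M*(⅕) = M/5)
h(z, k) = z - 3*k
T(A) = 21 - 3*A/5 (T(A) = (5 - 3*A/5) + 16 = 21 - 3*A/5)
p(62, 43) + ((-276 + T(-38)) - 1479) = (62 + 43) + ((-276 + (21 - ⅗*(-38))) - 1479) = 105 + ((-276 + (21 + 114/5)) - 1479) = 105 + ((-276 + 219/5) - 1479) = 105 + (-1161/5 - 1479) = 105 - 8556/5 = -8031/5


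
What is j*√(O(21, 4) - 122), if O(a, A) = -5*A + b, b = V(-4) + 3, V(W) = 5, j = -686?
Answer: -686*I*√134 ≈ -7941.0*I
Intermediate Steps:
b = 8 (b = 5 + 3 = 8)
O(a, A) = 8 - 5*A (O(a, A) = -5*A + 8 = 8 - 5*A)
j*√(O(21, 4) - 122) = -686*√((8 - 5*4) - 122) = -686*√((8 - 20) - 122) = -686*√(-12 - 122) = -686*I*√134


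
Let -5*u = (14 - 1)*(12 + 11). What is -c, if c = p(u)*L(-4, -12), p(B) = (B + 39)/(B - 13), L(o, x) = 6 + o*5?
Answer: 4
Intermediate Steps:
L(o, x) = 6 + 5*o
u = -299/5 (u = -(14 - 1)*(12 + 11)/5 = -13*23/5 = -⅕*299 = -299/5 ≈ -59.800)
p(B) = (39 + B)/(-13 + B)
c = -4 (c = ((39 - 299/5)/(-13 - 299/5))*(6 + 5*(-4)) = (-104/5/(-364/5))*(6 - 20) = -5/364*(-104/5)*(-14) = (2/7)*(-14) = -4)
-c = -1*(-4) = 4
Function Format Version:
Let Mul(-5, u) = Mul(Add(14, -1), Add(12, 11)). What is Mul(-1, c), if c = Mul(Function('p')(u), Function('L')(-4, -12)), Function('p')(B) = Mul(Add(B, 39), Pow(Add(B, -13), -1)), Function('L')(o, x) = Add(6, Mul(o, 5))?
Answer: 4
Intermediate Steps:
Function('L')(o, x) = Add(6, Mul(5, o))
u = Rational(-299, 5) (u = Mul(Rational(-1, 5), Mul(Add(14, -1), Add(12, 11))) = Mul(Rational(-1, 5), Mul(13, 23)) = Mul(Rational(-1, 5), 299) = Rational(-299, 5) ≈ -59.800)
Function('p')(B) = Mul(Pow(Add(-13, B), -1), Add(39, B)) (Function('p')(B) = Mul(Add(39, B), Pow(Add(-13, B), -1)) = Mul(Pow(Add(-13, B), -1), Add(39, B)))
c = -4 (c = Mul(Mul(Pow(Add(-13, Rational(-299, 5)), -1), Add(39, Rational(-299, 5))), Add(6, Mul(5, -4))) = Mul(Mul(Pow(Rational(-364, 5), -1), Rational(-104, 5)), Add(6, -20)) = Mul(Mul(Rational(-5, 364), Rational(-104, 5)), -14) = Mul(Rational(2, 7), -14) = -4)
Mul(-1, c) = Mul(-1, -4) = 4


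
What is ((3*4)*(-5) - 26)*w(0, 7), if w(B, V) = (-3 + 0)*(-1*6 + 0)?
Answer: -1548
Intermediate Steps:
w(B, V) = 18 (w(B, V) = -3*(-6 + 0) = -3*(-6) = 18)
((3*4)*(-5) - 26)*w(0, 7) = ((3*4)*(-5) - 26)*18 = (12*(-5) - 26)*18 = (-60 - 26)*18 = -86*18 = -1548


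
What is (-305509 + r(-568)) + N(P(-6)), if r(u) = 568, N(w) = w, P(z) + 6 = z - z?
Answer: -304947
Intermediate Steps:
P(z) = -6 (P(z) = -6 + (z - z) = -6 + 0 = -6)
(-305509 + r(-568)) + N(P(-6)) = (-305509 + 568) - 6 = -304941 - 6 = -304947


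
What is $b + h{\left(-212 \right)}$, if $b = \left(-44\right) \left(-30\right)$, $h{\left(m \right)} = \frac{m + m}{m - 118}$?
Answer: $\frac{218012}{165} \approx 1321.3$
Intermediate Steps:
$h{\left(m \right)} = \frac{2 m}{-118 + m}$
$b = 1320$
$b + h{\left(-212 \right)} = 1320 + 2 \left(-212\right) \frac{1}{-118 - 212} = 1320 + 2 \left(-212\right) \frac{1}{-330} = 1320 + 2 \left(-212\right) \left(- \frac{1}{330}\right) = 1320 + \frac{212}{165} = \frac{218012}{165}$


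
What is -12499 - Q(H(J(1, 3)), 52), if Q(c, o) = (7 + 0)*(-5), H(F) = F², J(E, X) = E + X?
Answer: -12464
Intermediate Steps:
Q(c, o) = -35 (Q(c, o) = 7*(-5) = -35)
-12499 - Q(H(J(1, 3)), 52) = -12499 - 1*(-35) = -12499 + 35 = -12464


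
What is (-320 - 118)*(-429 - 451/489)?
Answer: 30693872/163 ≈ 1.8831e+5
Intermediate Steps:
(-320 - 118)*(-429 - 451/489) = -438*(-429 - 451*1/489) = -438*(-429 - 451/489) = -438*(-210232/489) = 30693872/163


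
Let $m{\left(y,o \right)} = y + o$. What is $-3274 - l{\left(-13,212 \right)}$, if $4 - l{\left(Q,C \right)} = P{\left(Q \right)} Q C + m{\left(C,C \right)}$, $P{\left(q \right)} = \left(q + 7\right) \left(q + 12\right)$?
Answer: $-19390$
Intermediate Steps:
$m{\left(y,o \right)} = o + y$
$P{\left(q \right)} = \left(7 + q\right) \left(12 + q\right)$
$l{\left(Q,C \right)} = 4 - 2 C - C Q \left(84 + Q^{2} + 19 Q\right)$ ($l{\left(Q,C \right)} = 4 - \left(\left(84 + Q^{2} + 19 Q\right) Q C + \left(C + C\right)\right) = 4 - \left(Q \left(84 + Q^{2} + 19 Q\right) C + 2 C\right) = 4 - \left(C Q \left(84 + Q^{2} + 19 Q\right) + 2 C\right) = 4 - \left(2 C + C Q \left(84 + Q^{2} + 19 Q\right)\right) = 4 - 2 C - C Q \left(84 + Q^{2} + 19 Q\right)$)
$-3274 - l{\left(-13,212 \right)} = -3274 - \left(4 - 424 - 212 \left(-13\right) \left(84 + \left(-13\right)^{2} + 19 \left(-13\right)\right)\right) = -3274 - \left(4 - 424 - 212 \left(-13\right) \left(84 + 169 - 247\right)\right) = -3274 - \left(4 - 424 - 212 \left(-13\right) 6\right) = -3274 - \left(4 - 424 + 16536\right) = -3274 - 16116 = -19390$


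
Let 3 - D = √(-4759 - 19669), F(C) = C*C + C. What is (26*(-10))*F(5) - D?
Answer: -7803 + 2*I*√6107 ≈ -7803.0 + 156.29*I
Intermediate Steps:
F(C) = C + C² (F(C) = C² + C = C + C²)
D = 3 - 2*I*√6107 (D = 3 - √(-4759 - 19669) = 3 - √(-24428) = 3 - 2*I*√6107 ≈ 3.0 - 156.29*I)
(26*(-10))*F(5) - D = (26*(-10))*(5*(1 + 5)) - (3 - 2*I*√6107) = -1300*6 + (-3 + 2*I*√6107) = -260*30 + (-3 + 2*I*√6107) = -7800 + (-3 + 2*I*√6107) = -7803 + 2*I*√6107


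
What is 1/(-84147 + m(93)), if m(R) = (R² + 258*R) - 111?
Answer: -1/51615 ≈ -1.9374e-5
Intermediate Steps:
m(R) = -111 + R² + 258*R
1/(-84147 + m(93)) = 1/(-84147 + (-111 + 93² + 258*93)) = 1/(-84147 + (-111 + 8649 + 23994)) = 1/(-84147 + 32532) = 1/(-51615) = -1/51615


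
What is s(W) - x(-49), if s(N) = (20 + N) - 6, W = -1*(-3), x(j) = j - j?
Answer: 17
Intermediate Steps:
x(j) = 0
W = 3
s(N) = 14 + N
s(W) - x(-49) = (14 + 3) - 1*0 = 17 + 0 = 17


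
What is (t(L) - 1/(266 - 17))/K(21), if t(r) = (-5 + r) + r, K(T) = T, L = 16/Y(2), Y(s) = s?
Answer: 2738/5229 ≈ 0.52362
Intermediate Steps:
L = 8 (L = 16/2 = 16*(½) = 8)
t(r) = -5 + 2*r
(t(L) - 1/(266 - 17))/K(21) = ((-5 + 2*8) - 1/(266 - 17))/21 = ((-5 + 16) - 1/249)*(1/21) = (11 - 1*1/249)*(1/21) = (11 - 1/249)*(1/21) = (2738/249)*(1/21) = 2738/5229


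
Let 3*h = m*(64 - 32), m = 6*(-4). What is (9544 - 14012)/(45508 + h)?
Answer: -1117/11313 ≈ -0.098736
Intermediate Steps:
m = -24
h = -256 (h = (-24*(64 - 32))/3 = (-24*32)/3 = (⅓)*(-768) = -256)
(9544 - 14012)/(45508 + h) = (9544 - 14012)/(45508 - 256) = -4468/45252 = -4468*1/45252 = -1117/11313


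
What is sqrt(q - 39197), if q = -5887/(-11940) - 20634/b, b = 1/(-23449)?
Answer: sqrt(17243333639454795)/5970 ≈ 21996.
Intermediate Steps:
b = -1/23449 ≈ -4.2646e-5
q = 5777129197927/11940 (q = -5887/(-11940) - 20634/(-1/23449) = -5887*(-1/11940) - 20634*(-23449) = 5887/11940 + 483846666 = 5777129197927/11940 ≈ 4.8385e+8)
sqrt(q - 39197) = sqrt(5777129197927/11940 - 39197) = sqrt(5776661185747/11940) = sqrt(17243333639454795)/5970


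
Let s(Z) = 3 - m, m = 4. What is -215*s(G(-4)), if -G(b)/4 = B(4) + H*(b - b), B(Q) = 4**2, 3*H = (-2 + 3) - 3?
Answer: 215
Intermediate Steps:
H = -2/3 (H = ((-2 + 3) - 3)/3 = (1 - 3)/3 = (1/3)*(-2) = -2/3 ≈ -0.66667)
B(Q) = 16
G(b) = -64 (G(b) = -4*(16 - 2*(b - b)/3) = -4*(16 - 2/3*0) = -4*(16 + 0) = -4*16 = -64)
s(Z) = -1 (s(Z) = 3 - 1*4 = 3 - 4 = -1)
-215*s(G(-4)) = -215*(-1) = 215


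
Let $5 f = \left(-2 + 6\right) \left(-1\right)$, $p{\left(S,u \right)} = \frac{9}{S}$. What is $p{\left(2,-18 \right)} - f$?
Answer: $\frac{53}{10} \approx 5.3$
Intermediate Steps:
$f = - \frac{4}{5}$ ($f = \frac{\left(-2 + 6\right) \left(-1\right)}{5} = \frac{4 \left(-1\right)}{5} = \frac{1}{5} \left(-4\right) = - \frac{4}{5} \approx -0.8$)
$p{\left(2,-18 \right)} - f = \frac{9}{2} - - \frac{4}{5} = 9 \cdot \frac{1}{2} + \frac{4}{5} = \frac{9}{2} + \frac{4}{5} = \frac{53}{10}$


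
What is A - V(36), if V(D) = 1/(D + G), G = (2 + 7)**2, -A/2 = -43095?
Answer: 10084229/117 ≈ 86190.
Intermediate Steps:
A = 86190 (A = -2*(-43095) = 86190)
G = 81 (G = 9**2 = 81)
V(D) = 1/(81 + D) (V(D) = 1/(D + 81) = 1/(81 + D))
A - V(36) = 86190 - 1/(81 + 36) = 86190 - 1/117 = 10084229/117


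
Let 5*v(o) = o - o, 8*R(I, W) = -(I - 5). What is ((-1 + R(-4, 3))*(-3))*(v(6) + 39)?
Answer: -117/8 ≈ -14.625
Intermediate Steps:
R(I, W) = 5/8 - I/8 (R(I, W) = (-(I - 5))/8 = (-(-5 + I))/8 = (5 - I)/8 = 5/8 - I/8)
v(o) = 0 (v(o) = (o - o)/5 = (⅕)*0 = 0)
((-1 + R(-4, 3))*(-3))*(v(6) + 39) = ((-1 + (5/8 - ⅛*(-4)))*(-3))*(0 + 39) = ((-1 + (5/8 + ½))*(-3))*39 = ((-1 + 9/8)*(-3))*39 = ((⅛)*(-3))*39 = -3/8*39 = -117/8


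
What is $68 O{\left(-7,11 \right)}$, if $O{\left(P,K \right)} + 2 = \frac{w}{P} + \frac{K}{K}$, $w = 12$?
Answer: $- \frac{1292}{7} \approx -184.57$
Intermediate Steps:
$O{\left(P,K \right)} = -1 + \frac{12}{P}$ ($O{\left(P,K \right)} = -2 + \left(\frac{12}{P} + \frac{K}{K}\right) = -2 + \left(\frac{12}{P} + 1\right) = -2 + \left(1 + \frac{12}{P}\right) = -1 + \frac{12}{P}$)
$68 O{\left(-7,11 \right)} = 68 \frac{12 - -7}{-7} = 68 \left(- \frac{12 + 7}{7}\right) = 68 \left(\left(- \frac{1}{7}\right) 19\right) = 68 \left(- \frac{19}{7}\right) = - \frac{1292}{7}$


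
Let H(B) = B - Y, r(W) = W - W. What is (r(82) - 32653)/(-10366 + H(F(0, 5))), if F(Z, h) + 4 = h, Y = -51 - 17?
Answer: 32653/10297 ≈ 3.1711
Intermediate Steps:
r(W) = 0
Y = -68
F(Z, h) = -4 + h
H(B) = 68 + B (H(B) = B - 1*(-68) = B + 68 = 68 + B)
(r(82) - 32653)/(-10366 + H(F(0, 5))) = (0 - 32653)/(-10366 + (68 + (-4 + 5))) = -32653/(-10366 + (68 + 1)) = -32653/(-10366 + 69) = -32653/(-10297) = -32653*(-1/10297) = 32653/10297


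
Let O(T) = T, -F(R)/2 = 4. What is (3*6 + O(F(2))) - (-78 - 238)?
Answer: 326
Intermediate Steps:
F(R) = -8 (F(R) = -2*4 = -8)
(3*6 + O(F(2))) - (-78 - 238) = (3*6 - 8) - (-78 - 238) = (18 - 8) - 1*(-316) = 10 + 316 = 326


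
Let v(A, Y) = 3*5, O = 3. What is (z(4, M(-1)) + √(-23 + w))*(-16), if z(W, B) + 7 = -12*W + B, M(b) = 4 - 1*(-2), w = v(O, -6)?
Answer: 784 - 32*I*√2 ≈ 784.0 - 45.255*I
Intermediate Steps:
v(A, Y) = 15
w = 15
M(b) = 6 (M(b) = 4 + 2 = 6)
z(W, B) = -7 + B - 12*W (z(W, B) = -7 + (-12*W + B) = -7 + (B - 12*W) = -7 + B - 12*W)
(z(4, M(-1)) + √(-23 + w))*(-16) = ((-7 + 6 - 12*4) + √(-23 + 15))*(-16) = ((-7 + 6 - 48) + √(-8))*(-16) = (-49 + 2*I*√2)*(-16) = 784 - 32*I*√2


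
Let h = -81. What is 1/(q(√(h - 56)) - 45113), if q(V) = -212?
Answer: -1/45325 ≈ -2.2063e-5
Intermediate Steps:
1/(q(√(h - 56)) - 45113) = 1/(-212 - 45113) = 1/(-45325) = -1/45325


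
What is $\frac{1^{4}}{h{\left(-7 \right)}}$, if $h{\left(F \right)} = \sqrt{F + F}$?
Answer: $- \frac{i \sqrt{14}}{14} \approx - 0.26726 i$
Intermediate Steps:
$h{\left(F \right)} = \sqrt{2} \sqrt{F}$ ($h{\left(F \right)} = \sqrt{2 F} = \sqrt{2} \sqrt{F}$)
$\frac{1^{4}}{h{\left(-7 \right)}} = \frac{1^{4}}{\sqrt{2} \sqrt{-7}} = 1 \frac{1}{\sqrt{2} i \sqrt{7}} = 1 \frac{1}{i \sqrt{14}} = 1 \left(- \frac{i \sqrt{14}}{14}\right) = - \frac{i \sqrt{14}}{14}$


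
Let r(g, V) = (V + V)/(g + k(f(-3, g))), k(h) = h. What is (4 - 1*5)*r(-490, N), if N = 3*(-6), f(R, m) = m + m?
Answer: -6/245 ≈ -0.024490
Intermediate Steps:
f(R, m) = 2*m
N = -18
r(g, V) = 2*V/(3*g) (r(g, V) = (V + V)/(g + 2*g) = (2*V)/((3*g)) = (2*V)*(1/(3*g)) = 2*V/(3*g))
(4 - 1*5)*r(-490, N) = (4 - 1*5)*((⅔)*(-18)/(-490)) = (4 - 5)*((⅔)*(-18)*(-1/490)) = -1*6/245 = -6/245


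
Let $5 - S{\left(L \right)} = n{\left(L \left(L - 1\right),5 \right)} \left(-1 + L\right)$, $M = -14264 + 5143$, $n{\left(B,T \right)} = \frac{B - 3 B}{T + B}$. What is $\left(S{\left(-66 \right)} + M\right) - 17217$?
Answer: $- \frac{117168739}{4427} \approx -26467.0$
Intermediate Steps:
$n{\left(B,T \right)} = - \frac{2 B}{B + T}$ ($n{\left(B,T \right)} = \frac{\left(-2\right) B}{B + T} = - \frac{2 B}{B + T}$)
$M = -9121$
$S{\left(L \right)} = 5 + \frac{2 L \left(-1 + L\right)^{2}}{5 + L \left(-1 + L\right)}$ ($S{\left(L \right)} = 5 - - \frac{2 L \left(L - 1\right)}{L \left(L - 1\right) + 5} \left(-1 + L\right) = 5 - - \frac{2 L \left(-1 + L\right)}{L \left(-1 + L\right) + 5} \left(-1 + L\right) = 5 - - \frac{2 L \left(-1 + L\right)}{5 + L \left(-1 + L\right)} \left(-1 + L\right) = 5 - - \frac{2 L \left(-1 + L\right)^{2}}{5 + L \left(-1 + L\right)} = 5 + \frac{2 L \left(-1 + L\right)^{2}}{5 + L \left(-1 + L\right)}$)
$\left(S{\left(-66 \right)} + M\right) - 17217 = \left(\frac{25 + \left(-66\right)^{2} - -198 + 2 \left(-66\right)^{3}}{5 + \left(-66\right)^{2} - -66} - 9121\right) - 17217 = \left(\frac{25 + 4356 + 198 + 2 \left(-287496\right)}{5 + 4356 + 66} - 9121\right) - 17217 = \left(\frac{25 + 4356 + 198 - 574992}{4427} - 9121\right) - 17217 = \left(\frac{1}{4427} \left(-570413\right) - 9121\right) - 17217 = \left(- \frac{570413}{4427} - 9121\right) - 17217 = - \frac{40949080}{4427} - 17217 = - \frac{117168739}{4427}$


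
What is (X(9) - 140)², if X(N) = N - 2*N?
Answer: 22201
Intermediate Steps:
X(N) = -N
(X(9) - 140)² = (-1*9 - 140)² = (-9 - 140)² = (-149)² = 22201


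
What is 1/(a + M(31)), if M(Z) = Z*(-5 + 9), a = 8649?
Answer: 1/8773 ≈ 0.00011399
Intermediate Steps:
M(Z) = 4*Z (M(Z) = Z*4 = 4*Z)
1/(a + M(31)) = 1/(8649 + 4*31) = 1/(8649 + 124) = 1/8773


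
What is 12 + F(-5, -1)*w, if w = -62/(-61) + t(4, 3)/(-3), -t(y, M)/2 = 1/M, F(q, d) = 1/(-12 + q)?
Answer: 6548/549 ≈ 11.927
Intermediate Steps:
t(y, M) = -2/M
w = 680/549 (w = -62/(-61) - 2/3/(-3) = -62*(-1/61) - 2*⅓*(-⅓) = 62/61 - ⅔*(-⅓) = 62/61 + 2/9 = 680/549 ≈ 1.2386)
12 + F(-5, -1)*w = 12 + (680/549)/(-12 - 5) = 12 + (680/549)/(-17) = 12 - 1/17*680/549 = 12 - 40/549 = 6548/549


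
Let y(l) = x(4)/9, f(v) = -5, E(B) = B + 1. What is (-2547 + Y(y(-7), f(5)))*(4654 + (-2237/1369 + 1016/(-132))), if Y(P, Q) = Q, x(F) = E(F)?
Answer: -48681072952/4107 ≈ -1.1853e+7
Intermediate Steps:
E(B) = 1 + B
x(F) = 1 + F
y(l) = 5/9 (y(l) = (1 + 4)/9 = 5*(1/9) = 5/9)
(-2547 + Y(y(-7), f(5)))*(4654 + (-2237/1369 + 1016/(-132))) = (-2547 - 5)*(4654 + (-2237/1369 + 1016/(-132))) = -2552*(4654 + (-2237*1/1369 + 1016*(-1/132))) = -2552*(4654 + (-2237/1369 - 254/33)) = -2552*(4654 - 421547/45177) = -2552*209832211/45177 = -48681072952/4107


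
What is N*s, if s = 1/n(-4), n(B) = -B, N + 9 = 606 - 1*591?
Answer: 3/2 ≈ 1.5000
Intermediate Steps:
N = 6 (N = -9 + (606 - 1*591) = -9 + (606 - 591) = -9 + 15 = 6)
s = ¼ (s = 1/(-1*(-4)) = 1/4 = ¼ ≈ 0.25000)
N*s = 6*(¼) = 3/2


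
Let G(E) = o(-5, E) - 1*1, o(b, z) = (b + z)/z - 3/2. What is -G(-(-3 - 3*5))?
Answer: 16/9 ≈ 1.7778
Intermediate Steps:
o(b, z) = -3/2 + (b + z)/z (o(b, z) = (b + z)/z - 3*½ = (b + z)/z - 3/2 = -3/2 + (b + z)/z)
G(E) = -1 + (-5 - E/2)/E (G(E) = (-5 - E/2)/E - 1*1 = (-5 - E/2)/E - 1 = -1 + (-5 - E/2)/E)
-G(-(-3 - 3*5)) = -(-3/2 - 5*(-1/(-3 - 3*5))) = -(-3/2 - 5*(-1/(-3 - 15))) = -(-3/2 - 5/((-1*(-18)))) = -(-3/2 - 5/18) = -1*(-16/9) = 16/9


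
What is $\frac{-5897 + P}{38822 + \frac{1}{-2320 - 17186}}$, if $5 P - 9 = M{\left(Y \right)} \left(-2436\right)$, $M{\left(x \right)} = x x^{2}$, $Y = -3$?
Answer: $\frac{707989776}{3786309655} \approx 0.18699$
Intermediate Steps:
$M{\left(x \right)} = x^{3}$
$P = \frac{65781}{5}$ ($P = \frac{9}{5} + \frac{\left(-3\right)^{3} \left(-2436\right)}{5} = \frac{9}{5} + \frac{\left(-27\right) \left(-2436\right)}{5} = \frac{9}{5} + \frac{1}{5} \cdot 65772 = \frac{9}{5} + \frac{65772}{5} = \frac{65781}{5} \approx 13156.0$)
$\frac{-5897 + P}{38822 + \frac{1}{-2320 - 17186}} = \frac{-5897 + \frac{65781}{5}}{38822 + \frac{1}{-2320 - 17186}} = \frac{36296}{5 \left(38822 + \frac{1}{-19506}\right)} = \frac{36296}{5 \left(38822 - \frac{1}{19506}\right)} = \frac{36296}{5 \cdot \frac{757261931}{19506}} = \frac{36296}{5} \cdot \frac{19506}{757261931} = \frac{707989776}{3786309655}$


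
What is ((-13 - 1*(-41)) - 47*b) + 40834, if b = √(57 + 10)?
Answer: 40862 - 47*√67 ≈ 40477.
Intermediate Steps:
b = √67 ≈ 8.1853
((-13 - 1*(-41)) - 47*b) + 40834 = ((-13 - 1*(-41)) - 47*√67) + 40834 = ((-13 + 41) - 47*√67) + 40834 = (28 - 47*√67) + 40834 = 40862 - 47*√67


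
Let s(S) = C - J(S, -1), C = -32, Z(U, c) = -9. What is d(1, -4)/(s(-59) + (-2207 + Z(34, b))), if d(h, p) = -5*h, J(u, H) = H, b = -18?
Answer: 5/2247 ≈ 0.0022252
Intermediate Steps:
s(S) = -31 (s(S) = -32 - 1*(-1) = -32 + 1 = -31)
d(1, -4)/(s(-59) + (-2207 + Z(34, b))) = (-5*1)/(-31 + (-2207 - 9)) = -5/(-31 - 2216) = -5/(-2247) = -1/2247*(-5) = 5/2247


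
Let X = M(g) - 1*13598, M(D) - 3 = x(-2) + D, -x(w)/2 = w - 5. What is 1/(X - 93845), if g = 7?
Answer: -1/107419 ≈ -9.3093e-6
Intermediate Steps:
x(w) = 10 - 2*w (x(w) = -2*(w - 5) = -2*(-5 + w) = 10 - 2*w)
M(D) = 17 + D (M(D) = 3 + ((10 - 2*(-2)) + D) = 3 + ((10 + 4) + D) = 3 + (14 + D) = 17 + D)
X = -13574 (X = (17 + 7) - 1*13598 = 24 - 13598 = -13574)
1/(X - 93845) = 1/(-13574 - 93845) = 1/(-107419) = -1/107419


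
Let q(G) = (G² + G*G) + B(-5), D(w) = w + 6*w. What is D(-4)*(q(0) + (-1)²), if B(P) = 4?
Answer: -140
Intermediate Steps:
D(w) = 7*w
q(G) = 4 + 2*G² (q(G) = (G² + G*G) + 4 = (G² + G²) + 4 = 2*G² + 4 = 4 + 2*G²)
D(-4)*(q(0) + (-1)²) = (7*(-4))*((4 + 2*0²) + (-1)²) = -28*((4 + 2*0) + 1) = -28*((4 + 0) + 1) = -28*(4 + 1) = -28*5 = -140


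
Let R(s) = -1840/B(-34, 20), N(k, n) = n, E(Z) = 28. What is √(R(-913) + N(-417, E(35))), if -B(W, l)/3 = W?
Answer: 2*√6477/51 ≈ 3.1561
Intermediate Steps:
B(W, l) = -3*W
R(s) = -920/51 (R(s) = -1840/((-3*(-34))) = -1840/102 = -1840*1/102 = -920/51)
√(R(-913) + N(-417, E(35))) = √(-920/51 + 28) = √(508/51) = 2*√6477/51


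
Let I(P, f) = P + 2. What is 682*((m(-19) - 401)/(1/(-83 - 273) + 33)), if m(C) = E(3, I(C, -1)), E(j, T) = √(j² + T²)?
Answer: -97359592/11747 + 242792*√298/11747 ≈ -7931.3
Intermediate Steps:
I(P, f) = 2 + P
E(j, T) = √(T² + j²)
m(C) = √(9 + (2 + C)²) (m(C) = √((2 + C)² + 3²) = √((2 + C)² + 9) = √(9 + (2 + C)²))
682*((m(-19) - 401)/(1/(-83 - 273) + 33)) = 682*((√(9 + (2 - 19)²) - 401)/(1/(-83 - 273) + 33)) = 682*((√(9 + (-17)²) - 401)/(1/(-356) + 33)) = 682*((√(9 + 289) - 401)/(-1/356 + 33)) = 682*((√298 - 401)/(11747/356)) = 682*((-401 + √298)*(356/11747)) = 682*(-142756/11747 + 356*√298/11747) = -97359592/11747 + 242792*√298/11747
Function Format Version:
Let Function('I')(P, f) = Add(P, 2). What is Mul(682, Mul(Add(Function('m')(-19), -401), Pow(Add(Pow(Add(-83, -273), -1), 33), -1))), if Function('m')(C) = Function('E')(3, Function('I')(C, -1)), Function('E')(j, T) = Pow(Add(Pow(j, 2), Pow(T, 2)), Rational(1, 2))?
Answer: Add(Rational(-97359592, 11747), Mul(Rational(242792, 11747), Pow(298, Rational(1, 2)))) ≈ -7931.3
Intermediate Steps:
Function('I')(P, f) = Add(2, P)
Function('E')(j, T) = Pow(Add(Pow(T, 2), Pow(j, 2)), Rational(1, 2))
Function('m')(C) = Pow(Add(9, Pow(Add(2, C), 2)), Rational(1, 2)) (Function('m')(C) = Pow(Add(Pow(Add(2, C), 2), Pow(3, 2)), Rational(1, 2)) = Pow(Add(Pow(Add(2, C), 2), 9), Rational(1, 2)) = Pow(Add(9, Pow(Add(2, C), 2)), Rational(1, 2)))
Mul(682, Mul(Add(Function('m')(-19), -401), Pow(Add(Pow(Add(-83, -273), -1), 33), -1))) = Mul(682, Mul(Add(Pow(Add(9, Pow(Add(2, -19), 2)), Rational(1, 2)), -401), Pow(Add(Pow(Add(-83, -273), -1), 33), -1))) = Mul(682, Mul(Add(Pow(Add(9, Pow(-17, 2)), Rational(1, 2)), -401), Pow(Add(Pow(-356, -1), 33), -1))) = Mul(682, Mul(Add(Pow(Add(9, 289), Rational(1, 2)), -401), Pow(Add(Rational(-1, 356), 33), -1))) = Mul(682, Mul(Add(Pow(298, Rational(1, 2)), -401), Pow(Rational(11747, 356), -1))) = Mul(682, Mul(Add(-401, Pow(298, Rational(1, 2))), Rational(356, 11747))) = Mul(682, Add(Rational(-142756, 11747), Mul(Rational(356, 11747), Pow(298, Rational(1, 2))))) = Add(Rational(-97359592, 11747), Mul(Rational(242792, 11747), Pow(298, Rational(1, 2))))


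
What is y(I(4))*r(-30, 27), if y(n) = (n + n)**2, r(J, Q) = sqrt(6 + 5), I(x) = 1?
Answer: 4*sqrt(11) ≈ 13.266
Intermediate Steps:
r(J, Q) = sqrt(11)
y(n) = 4*n**2 (y(n) = (2*n)**2 = 4*n**2)
y(I(4))*r(-30, 27) = (4*1**2)*sqrt(11) = (4*1)*sqrt(11) = 4*sqrt(11)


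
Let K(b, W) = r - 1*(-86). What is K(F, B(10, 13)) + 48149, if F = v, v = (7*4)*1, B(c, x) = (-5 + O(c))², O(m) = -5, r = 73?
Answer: 48308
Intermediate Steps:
B(c, x) = 100 (B(c, x) = (-5 - 5)² = (-10)² = 100)
v = 28 (v = 28*1 = 28)
F = 28
K(b, W) = 159 (K(b, W) = 73 - 1*(-86) = 73 + 86 = 159)
K(F, B(10, 13)) + 48149 = 159 + 48149 = 48308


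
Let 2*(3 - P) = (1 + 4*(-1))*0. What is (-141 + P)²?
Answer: 19044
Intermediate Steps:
P = 3 (P = 3 - (1 + 4*(-1))*0/2 = 3 - (1 - 4)*0/2 = 3 - (-3)*0/2 = 3 - ½*0 = 3 + 0 = 3)
(-141 + P)² = (-141 + 3)² = (-138)² = 19044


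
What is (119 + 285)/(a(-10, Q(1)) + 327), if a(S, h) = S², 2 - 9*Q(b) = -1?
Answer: 404/427 ≈ 0.94614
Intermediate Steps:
Q(b) = ⅓ (Q(b) = 2/9 - ⅑*(-1) = 2/9 + ⅑ = ⅓)
(119 + 285)/(a(-10, Q(1)) + 327) = (119 + 285)/((-10)² + 327) = 404/(100 + 327) = 404/427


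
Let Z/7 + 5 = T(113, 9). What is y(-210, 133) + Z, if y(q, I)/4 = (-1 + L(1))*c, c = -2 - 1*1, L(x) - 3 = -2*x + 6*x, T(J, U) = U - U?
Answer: -107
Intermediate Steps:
T(J, U) = 0
Z = -35 (Z = -35 + 7*0 = -35 + 0 = -35)
L(x) = 3 + 4*x (L(x) = 3 + (-2*x + 6*x) = 3 + 4*x)
c = -3 (c = -2 - 1 = -3)
y(q, I) = -72 (y(q, I) = 4*((-1 + (3 + 4*1))*(-3)) = 4*((-1 + (3 + 4))*(-3)) = 4*((-1 + 7)*(-3)) = 4*(6*(-3)) = 4*(-18) = -72)
y(-210, 133) + Z = -72 - 35 = -107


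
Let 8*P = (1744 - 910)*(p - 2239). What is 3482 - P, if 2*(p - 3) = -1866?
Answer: 1335401/4 ≈ 3.3385e+5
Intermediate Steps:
p = -930 (p = 3 + (½)*(-1866) = 3 - 933 = -930)
P = -1321473/4 (P = ((1744 - 910)*(-930 - 2239))/8 = (834*(-3169))/8 = (⅛)*(-2642946) = -1321473/4 ≈ -3.3037e+5)
3482 - P = 3482 - 1*(-1321473/4) = 3482 + 1321473/4 = 1335401/4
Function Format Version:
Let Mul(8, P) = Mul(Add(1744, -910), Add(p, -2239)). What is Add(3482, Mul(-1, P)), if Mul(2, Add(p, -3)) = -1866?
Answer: Rational(1335401, 4) ≈ 3.3385e+5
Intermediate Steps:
p = -930 (p = Add(3, Mul(Rational(1, 2), -1866)) = Add(3, -933) = -930)
P = Rational(-1321473, 4) (P = Mul(Rational(1, 8), Mul(Add(1744, -910), Add(-930, -2239))) = Mul(Rational(1, 8), Mul(834, -3169)) = Mul(Rational(1, 8), -2642946) = Rational(-1321473, 4) ≈ -3.3037e+5)
Add(3482, Mul(-1, P)) = Add(3482, Mul(-1, Rational(-1321473, 4))) = Add(3482, Rational(1321473, 4)) = Rational(1335401, 4)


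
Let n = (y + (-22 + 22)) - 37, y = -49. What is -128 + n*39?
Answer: -3482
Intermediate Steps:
n = -86 (n = (-49 + (-22 + 22)) - 37 = (-49 + 0) - 37 = -49 - 37 = -86)
-128 + n*39 = -128 - 86*39 = -128 - 3354 = -3482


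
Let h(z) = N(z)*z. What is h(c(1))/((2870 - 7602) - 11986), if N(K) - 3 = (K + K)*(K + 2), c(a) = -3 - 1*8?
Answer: 2211/16718 ≈ 0.13225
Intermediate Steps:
c(a) = -11 (c(a) = -3 - 8 = -11)
N(K) = 3 + 2*K*(2 + K) (N(K) = 3 + (K + K)*(K + 2) = 3 + (2*K)*(2 + K) = 3 + 2*K*(2 + K))
h(z) = z*(3 + 2*z² + 4*z) (h(z) = (3 + 2*z² + 4*z)*z = z*(3 + 2*z² + 4*z))
h(c(1))/((2870 - 7602) - 11986) = (-11*(3 + 2*(-11)² + 4*(-11)))/((2870 - 7602) - 11986) = (-11*(3 + 2*121 - 44))/(-4732 - 11986) = -11*(3 + 242 - 44)/(-16718) = -11*201*(-1/16718) = -2211*(-1/16718) = 2211/16718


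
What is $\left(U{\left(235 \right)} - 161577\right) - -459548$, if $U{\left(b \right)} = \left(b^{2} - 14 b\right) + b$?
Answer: $350141$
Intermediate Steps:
$U{\left(b \right)} = b^{2} - 13 b$
$\left(U{\left(235 \right)} - 161577\right) - -459548 = \left(235 \left(-13 + 235\right) - 161577\right) - -459548 = \left(235 \cdot 222 - 161577\right) + 459548 = \left(52170 - 161577\right) + 459548 = -109407 + 459548 = 350141$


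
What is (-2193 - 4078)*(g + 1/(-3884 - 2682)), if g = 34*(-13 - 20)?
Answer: 46198789363/6566 ≈ 7.0361e+6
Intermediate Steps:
g = -1122 (g = 34*(-33) = -1122)
(-2193 - 4078)*(g + 1/(-3884 - 2682)) = (-2193 - 4078)*(-1122 + 1/(-3884 - 2682)) = -6271*(-1122 + 1/(-6566)) = -6271*(-1122 - 1/6566) = -6271*(-7367053/6566) = 46198789363/6566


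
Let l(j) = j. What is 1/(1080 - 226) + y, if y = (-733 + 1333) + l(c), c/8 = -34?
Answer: 280113/854 ≈ 328.00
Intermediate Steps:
c = -272 (c = 8*(-34) = -272)
y = 328 (y = (-733 + 1333) - 272 = 600 - 272 = 328)
1/(1080 - 226) + y = 1/(1080 - 226) + 328 = 1/854 + 328 = 280113/854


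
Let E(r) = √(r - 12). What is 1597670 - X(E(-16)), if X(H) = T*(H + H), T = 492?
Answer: 1597670 - 1968*I*√7 ≈ 1.5977e+6 - 5206.8*I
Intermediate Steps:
E(r) = √(-12 + r)
X(H) = 984*H (X(H) = 492*(H + H) = 492*(2*H) = 984*H)
1597670 - X(E(-16)) = 1597670 - 984*√(-12 - 16) = 1597670 - 984*√(-28) = 1597670 - 984*2*I*√7 = 1597670 - 1968*I*√7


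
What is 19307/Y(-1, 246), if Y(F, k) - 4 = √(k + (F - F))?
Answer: -38614/115 + 19307*√246/230 ≈ 980.83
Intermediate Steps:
Y(F, k) = 4 + √k (Y(F, k) = 4 + √(k + (F - F)) = 4 + √(k + 0) = 4 + √k)
19307/Y(-1, 246) = 19307/(4 + √246)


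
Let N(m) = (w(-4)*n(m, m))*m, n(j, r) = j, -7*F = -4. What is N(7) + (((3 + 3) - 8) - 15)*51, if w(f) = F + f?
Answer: -1035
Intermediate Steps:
F = 4/7 (F = -1/7*(-4) = 4/7 ≈ 0.57143)
w(f) = 4/7 + f
N(m) = -24*m**2/7 (N(m) = ((4/7 - 4)*m)*m = (-24*m/7)*m = -24*m**2/7)
N(7) + (((3 + 3) - 8) - 15)*51 = -24/7*7**2 + (((3 + 3) - 8) - 15)*51 = -24/7*49 + ((6 - 8) - 15)*51 = -168 + (-2 - 15)*51 = -168 - 17*51 = -168 - 867 = -1035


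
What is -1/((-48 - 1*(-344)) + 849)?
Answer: -1/1145 ≈ -0.00087336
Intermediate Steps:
-1/((-48 - 1*(-344)) + 849) = -1/((-48 + 344) + 849) = -1/(296 + 849) = -1/1145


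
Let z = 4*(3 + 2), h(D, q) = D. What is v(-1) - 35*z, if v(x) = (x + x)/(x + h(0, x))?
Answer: -698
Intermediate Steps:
v(x) = 2 (v(x) = (x + x)/(x + 0) = (2*x)/x = 2)
z = 20 (z = 4*5 = 20)
v(-1) - 35*z = 2 - 35*20 = 2 - 700 = -698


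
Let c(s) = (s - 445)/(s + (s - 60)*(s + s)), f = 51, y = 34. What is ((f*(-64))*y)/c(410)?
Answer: 6379122432/7 ≈ 9.1130e+8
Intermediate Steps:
c(s) = (-445 + s)/(s + 2*s*(-60 + s)) (c(s) = (-445 + s)/(s + (-60 + s)*(2*s)) = (-445 + s)/(s + 2*s*(-60 + s)))
((f*(-64))*y)/c(410) = ((51*(-64))*34)/(((-445 + 410)/(410*(-119 + 2*410)))) = (-3264*34)/(((1/410)*(-35)/(-119 + 820))) = -110976/((1/410)*(-35)/701) = -110976/((1/410)*(1/701)*(-35)) = -110976/(-7/57482) = -110976*(-57482/7) = 6379122432/7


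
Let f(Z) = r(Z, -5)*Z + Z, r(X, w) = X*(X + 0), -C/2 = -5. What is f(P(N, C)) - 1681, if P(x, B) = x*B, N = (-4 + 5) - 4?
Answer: -28711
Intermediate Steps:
C = 10 (C = -2*(-5) = 10)
r(X, w) = X**2 (r(X, w) = X*X = X**2)
N = -3 (N = 1 - 4 = -3)
P(x, B) = B*x
f(Z) = Z + Z**3 (f(Z) = Z**2*Z + Z = Z**3 + Z = Z + Z**3)
f(P(N, C)) - 1681 = (10*(-3) + (10*(-3))**3) - 1681 = (-30 + (-30)**3) - 1681 = (-30 - 27000) - 1681 = -27030 - 1681 = -28711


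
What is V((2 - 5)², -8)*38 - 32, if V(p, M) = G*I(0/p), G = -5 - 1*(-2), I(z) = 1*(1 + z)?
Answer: -146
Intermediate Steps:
I(z) = 1 + z
G = -3 (G = -5 + 2 = -3)
V(p, M) = -3 (V(p, M) = -3*(1 + 0/p) = -3*(1 + 0) = -3*1 = -3)
V((2 - 5)², -8)*38 - 32 = -3*38 - 32 = -114 - 32 = -146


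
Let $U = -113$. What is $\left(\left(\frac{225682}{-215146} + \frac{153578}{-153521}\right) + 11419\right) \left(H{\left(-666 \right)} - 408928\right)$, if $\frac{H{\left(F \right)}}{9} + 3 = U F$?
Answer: $\frac{50599975491622566724}{16514714533} \approx 3.0639 \cdot 10^{9}$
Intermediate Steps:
$H{\left(F \right)} = -27 - 1017 F$ ($H{\left(F \right)} = -27 + 9 \left(- 113 F\right) = -27 - 1017 F$)
$\left(\left(\frac{225682}{-215146} + \frac{153578}{-153521}\right) + 11419\right) \left(H{\left(-666 \right)} - 408928\right) = \left(\left(\frac{225682}{-215146} + \frac{153578}{-153521}\right) + 11419\right) \left(\left(-27 - -677322\right) - 408928\right) = \left(\left(225682 \left(- \frac{1}{215146}\right) + 153578 \left(- \frac{1}{153521}\right)\right) + 11419\right) \left(\left(-27 + 677322\right) - 408928\right) = \left(\left(- \frac{112841}{107573} - \frac{153578}{153521}\right) + 11419\right) \left(677295 - 408928\right) = \left(- \frac{33844309355}{16514714533} + 11419\right) 268367 = \frac{188547680942972}{16514714533} \cdot 268367 = \frac{50599975491622566724}{16514714533}$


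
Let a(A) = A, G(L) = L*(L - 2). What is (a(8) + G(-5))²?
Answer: 1849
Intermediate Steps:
G(L) = L*(-2 + L)
(a(8) + G(-5))² = (8 - 5*(-2 - 5))² = (8 - 5*(-7))² = (8 + 35)² = 43² = 1849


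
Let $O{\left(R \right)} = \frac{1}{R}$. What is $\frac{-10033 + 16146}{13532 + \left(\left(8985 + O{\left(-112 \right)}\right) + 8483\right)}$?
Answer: $\frac{684656}{3471999} \approx 0.19719$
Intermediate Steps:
$\frac{-10033 + 16146}{13532 + \left(\left(8985 + O{\left(-112 \right)}\right) + 8483\right)} = \frac{-10033 + 16146}{13532 + \left(\left(8985 + \frac{1}{-112}\right) + 8483\right)} = \frac{6113}{13532 + \left(\left(8985 - \frac{1}{112}\right) + 8483\right)} = \frac{6113}{13532 + \left(\frac{1006319}{112} + 8483\right)} = \frac{6113}{13532 + \frac{1956415}{112}} = \frac{6113}{\frac{3471999}{112}} = 6113 \cdot \frac{112}{3471999} = \frac{684656}{3471999}$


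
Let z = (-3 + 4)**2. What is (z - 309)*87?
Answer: -26796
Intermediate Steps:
z = 1 (z = 1**2 = 1)
(z - 309)*87 = (1 - 309)*87 = -308*87 = -26796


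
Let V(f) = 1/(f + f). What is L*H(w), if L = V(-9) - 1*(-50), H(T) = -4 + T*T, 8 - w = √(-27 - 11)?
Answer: 9889/9 - 7192*I*√38/9 ≈ 1098.8 - 4926.1*I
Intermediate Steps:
V(f) = 1/(2*f)
w = 8 - I*√38 (w = 8 - √(-27 - 11) = 8 - √(-38) = 8 - I*√38 ≈ 8.0 - 6.1644*I)
H(T) = -4 + T²
L = 899/18 (L = (½)/(-9) - 1*(-50) = (½)*(-⅑) + 50 = -1/18 + 50 = 899/18 ≈ 49.944)
L*H(w) = 899*(-4 + (8 - I*√38)²)/18 = -1798/9 + 899*(8 - I*√38)²/18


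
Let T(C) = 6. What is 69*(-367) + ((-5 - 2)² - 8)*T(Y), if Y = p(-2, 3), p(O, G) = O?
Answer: -25077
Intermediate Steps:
Y = -2
69*(-367) + ((-5 - 2)² - 8)*T(Y) = 69*(-367) + ((-5 - 2)² - 8)*6 = -25323 + ((-7)² - 8)*6 = -25323 + (49 - 8)*6 = -25323 + 41*6 = -25323 + 246 = -25077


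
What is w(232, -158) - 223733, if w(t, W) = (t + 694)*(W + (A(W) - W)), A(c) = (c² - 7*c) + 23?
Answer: 23938385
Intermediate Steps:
A(c) = 23 + c² - 7*c
w(t, W) = (694 + t)*(23 + W² - 7*W) (w(t, W) = (t + 694)*(W + ((23 + W² - 7*W) - W)) = (694 + t)*(W + (23 + W² - 8*W)) = (694 + t)*(23 + W² - 7*W))
w(232, -158) - 223733 = (694 + 232)*(23 + (-158)² - 7*(-158)) - 223733 = 926*(23 + 24964 + 1106) - 223733 = 926*26093 - 223733 = 24162118 - 223733 = 23938385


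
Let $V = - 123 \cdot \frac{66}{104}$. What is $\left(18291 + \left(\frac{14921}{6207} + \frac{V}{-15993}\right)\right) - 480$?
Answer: $\frac{10216909605749}{573551628} \approx 17813.0$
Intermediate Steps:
$V = - \frac{4059}{52}$ ($V = - 123 \cdot 66 \cdot \frac{1}{104} = \left(-123\right) \frac{33}{52} = - \frac{4059}{52} \approx -78.058$)
$\left(18291 + \left(\frac{14921}{6207} + \frac{V}{-15993}\right)\right) - 480 = \left(18291 + \left(\frac{14921}{6207} - \frac{4059}{52 \left(-15993\right)}\right)\right) - 480 = \left(18291 + \left(14921 \cdot \frac{1}{6207} - - \frac{451}{92404}\right)\right) - 480 = \left(18291 + \left(\frac{14921}{6207} + \frac{451}{92404}\right)\right) - 480 = \left(18291 + \frac{1381559441}{573551628}\right) - 480 = \frac{10492214387189}{573551628} - 480 = \frac{10216909605749}{573551628}$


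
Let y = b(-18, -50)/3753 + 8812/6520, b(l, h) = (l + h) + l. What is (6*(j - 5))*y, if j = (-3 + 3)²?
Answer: -8127679/203913 ≈ -39.859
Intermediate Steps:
j = 0 (j = 0² = 0)
b(l, h) = h + 2*l (b(l, h) = (h + l) + l = h + 2*l)
y = 8127679/6117390 (y = (-50 + 2*(-18))/3753 + 8812/6520 = (-50 - 36)*(1/3753) + 8812*(1/6520) = -86*1/3753 + 2203/1630 = -86/3753 + 2203/1630 = 8127679/6117390 ≈ 1.3286)
(6*(j - 5))*y = (6*(0 - 5))*(8127679/6117390) = (6*(-5))*(8127679/6117390) = -30*8127679/6117390 = -8127679/203913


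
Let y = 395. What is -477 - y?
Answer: -872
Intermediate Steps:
-477 - y = -477 - 1*395 = -477 - 395 = -872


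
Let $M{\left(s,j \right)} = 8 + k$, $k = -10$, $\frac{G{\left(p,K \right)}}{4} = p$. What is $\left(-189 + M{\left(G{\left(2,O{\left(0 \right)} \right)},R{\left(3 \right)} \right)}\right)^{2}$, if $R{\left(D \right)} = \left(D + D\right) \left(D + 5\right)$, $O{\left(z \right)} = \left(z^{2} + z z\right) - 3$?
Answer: $36481$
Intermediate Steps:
$O{\left(z \right)} = -3 + 2 z^{2}$ ($O{\left(z \right)} = \left(z^{2} + z^{2}\right) - 3 = 2 z^{2} - 3 = -3 + 2 z^{2}$)
$G{\left(p,K \right)} = 4 p$
$R{\left(D \right)} = 2 D \left(5 + D\right)$
$M{\left(s,j \right)} = -2$ ($M{\left(s,j \right)} = 8 - 10 = -2$)
$\left(-189 + M{\left(G{\left(2,O{\left(0 \right)} \right)},R{\left(3 \right)} \right)}\right)^{2} = \left(-189 - 2\right)^{2} = \left(-191\right)^{2} = 36481$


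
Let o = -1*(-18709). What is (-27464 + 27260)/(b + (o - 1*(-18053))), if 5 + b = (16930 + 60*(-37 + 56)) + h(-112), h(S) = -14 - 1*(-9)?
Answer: -34/9137 ≈ -0.0037211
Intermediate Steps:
h(S) = -5 (h(S) = -14 + 9 = -5)
b = 18060 (b = -5 + ((16930 + 60*(-37 + 56)) - 5) = -5 + ((16930 + 60*19) - 5) = -5 + ((16930 + 1140) - 5) = -5 + (18070 - 5) = -5 + 18065 = 18060)
o = 18709
(-27464 + 27260)/(b + (o - 1*(-18053))) = (-27464 + 27260)/(18060 + (18709 - 1*(-18053))) = -204/(18060 + (18709 + 18053)) = -204/(18060 + 36762) = -204/54822 = -204*1/54822 = -34/9137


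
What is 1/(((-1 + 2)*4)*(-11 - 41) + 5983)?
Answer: 1/5775 ≈ 0.00017316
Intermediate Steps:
1/(((-1 + 2)*4)*(-11 - 41) + 5983) = 1/((1*4)*(-52) + 5983) = 1/(4*(-52) + 5983) = 1/(-208 + 5983) = 1/5775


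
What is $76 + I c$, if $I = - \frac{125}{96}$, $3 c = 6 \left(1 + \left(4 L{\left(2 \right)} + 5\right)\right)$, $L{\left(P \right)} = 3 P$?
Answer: $- \frac{17}{8} \approx -2.125$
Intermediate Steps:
$c = 60$ ($c = \frac{6 \left(1 + \left(4 \cdot 3 \cdot 2 + 5\right)\right)}{3} = \frac{6 \left(1 + \left(4 \cdot 6 + 5\right)\right)}{3} = \frac{6 \left(1 + \left(24 + 5\right)\right)}{3} = \frac{6 \left(1 + 29\right)}{3} = \frac{6 \cdot 30}{3} = \frac{1}{3} \cdot 180 = 60$)
$I = - \frac{125}{96}$ ($I = \left(-125\right) \frac{1}{96} = - \frac{125}{96} \approx -1.3021$)
$76 + I c = 76 - \frac{625}{8} = - \frac{17}{8}$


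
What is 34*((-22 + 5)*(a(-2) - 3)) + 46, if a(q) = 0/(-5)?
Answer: 1780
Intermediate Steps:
a(q) = 0 (a(q) = 0*(-⅕) = 0)
34*((-22 + 5)*(a(-2) - 3)) + 46 = 34*((-22 + 5)*(0 - 3)) + 46 = 34*(-17*(-3)) + 46 = 34*51 + 46 = 1734 + 46 = 1780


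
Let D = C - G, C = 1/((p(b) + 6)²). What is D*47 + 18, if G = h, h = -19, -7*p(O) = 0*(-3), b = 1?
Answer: 32843/36 ≈ 912.31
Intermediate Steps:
p(O) = 0 (p(O) = -0*(-3) = -⅐*0 = 0)
G = -19
C = 1/36 (C = 1/((0 + 6)²) = 1/(6²) = 1/36 ≈ 0.027778)
D = 685/36 (D = 1/36 - 1*(-19) = 1/36 + 19 = 685/36 ≈ 19.028)
D*47 + 18 = (685/36)*47 + 18 = 32195/36 + 18 = 32843/36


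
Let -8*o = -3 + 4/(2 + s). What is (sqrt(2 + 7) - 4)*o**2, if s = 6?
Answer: -25/256 ≈ -0.097656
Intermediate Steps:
o = 5/16 (o = -(-3 + 4/(2 + 6))/8 = -(-3 + 4/8)/8 = -(-3 + 4*(1/8))/8 = -(-3 + 1/2)/8 = -1/8*(-5/2) = 5/16 ≈ 0.31250)
(sqrt(2 + 7) - 4)*o**2 = (sqrt(2 + 7) - 4)*(5/16)**2 = (sqrt(9) - 4)*(25/256) = (3 - 4)*(25/256) = -1*25/256 = -25/256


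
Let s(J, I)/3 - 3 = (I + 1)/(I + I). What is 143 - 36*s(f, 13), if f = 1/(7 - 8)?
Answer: -3109/13 ≈ -239.15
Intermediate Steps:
f = -1 (f = 1/(-1) = -1)
s(J, I) = 9 + 3*(1 + I)/(2*I) (s(J, I) = 9 + 3*((I + 1)/(I + I)) = 9 + 3*((1 + I)/((2*I))) = 9 + 3*((1 + I)*(1/(2*I))) = 9 + 3*((1 + I)/(2*I)) = 9 + 3*(1 + I)/(2*I))
143 - 36*s(f, 13) = 143 - 54*(1 + 7*13)/13 = 143 - 54*(1 + 91)/13 = 143 - 54*92/13 = 143 - 36*138/13 = 143 - 4968/13 = -3109/13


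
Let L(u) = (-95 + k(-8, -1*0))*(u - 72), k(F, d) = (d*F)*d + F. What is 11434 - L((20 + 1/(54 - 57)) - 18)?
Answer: 12569/3 ≈ 4189.7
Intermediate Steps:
k(F, d) = F + F*d² (k(F, d) = (F*d)*d + F = F*d² + F = F + F*d²)
L(u) = 7416 - 103*u (L(u) = (-95 - 8*(1 + (-1*0)²))*(u - 72) = (-95 - 8*(1 + 0²))*(-72 + u) = (-95 - 8*(1 + 0))*(-72 + u) = (-95 - 8*1)*(-72 + u) = (-95 - 8)*(-72 + u) = -103*(-72 + u) = 7416 - 103*u)
11434 - L((20 + 1/(54 - 57)) - 18) = 11434 - (7416 - 103*((20 + 1/(54 - 57)) - 18)) = 11434 - (7416 - 103*((20 + 1/(-3)) - 18)) = 11434 - (7416 - 103*((20 - ⅓) - 18)) = 11434 - (7416 - 103*(59/3 - 18)) = 11434 - (7416 - 103*5/3) = 11434 - (7416 - 515/3) = 11434 - 1*21733/3 = 11434 - 21733/3 = 12569/3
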